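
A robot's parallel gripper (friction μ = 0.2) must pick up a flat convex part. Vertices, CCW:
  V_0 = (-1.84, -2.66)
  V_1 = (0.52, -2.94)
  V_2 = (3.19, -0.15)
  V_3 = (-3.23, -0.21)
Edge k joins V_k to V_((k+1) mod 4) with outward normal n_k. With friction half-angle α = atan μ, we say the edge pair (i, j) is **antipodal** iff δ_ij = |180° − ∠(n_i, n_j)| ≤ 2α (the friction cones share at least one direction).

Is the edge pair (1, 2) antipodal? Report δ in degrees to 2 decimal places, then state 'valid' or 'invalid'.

δ = 45.72°, invalid

α = atan 0.2 = 11.31°;  2α = 22.62°
edge 1: e_1 = (+2.67, +2.79);  n_1 = (+0.7225, -0.6914)
edge 2: e_2 = (-6.42, -0.06);  n_2 = (-0.0093, +1.0000)
∠(n_1, n_2) = 134.28°
δ = |180° − 134.28°| = 45.72°
45.72° > 2α = 22.62°  →  invalid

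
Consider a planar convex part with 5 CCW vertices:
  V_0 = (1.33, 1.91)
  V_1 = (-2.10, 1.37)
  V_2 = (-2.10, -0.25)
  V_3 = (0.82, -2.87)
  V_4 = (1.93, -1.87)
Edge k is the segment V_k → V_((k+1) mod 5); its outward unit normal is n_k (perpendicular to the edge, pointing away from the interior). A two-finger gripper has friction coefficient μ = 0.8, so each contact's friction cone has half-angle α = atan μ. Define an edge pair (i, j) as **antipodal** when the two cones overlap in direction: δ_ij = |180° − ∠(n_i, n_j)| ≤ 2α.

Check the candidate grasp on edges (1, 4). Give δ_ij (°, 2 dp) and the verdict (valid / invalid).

α = atan 0.8 = 38.66°;  2α = 77.32°
edge 1: e_1 = (+0.00, -1.62);  n_1 = (-1.0000, -0.0000)
edge 4: e_4 = (-0.60, +3.78);  n_4 = (+0.9876, +0.1568)
∠(n_1, n_4) = 170.98°
δ = |180° − 170.98°| = 9.02°
9.02° ≤ 2α = 77.32°  →  valid

δ = 9.02°, valid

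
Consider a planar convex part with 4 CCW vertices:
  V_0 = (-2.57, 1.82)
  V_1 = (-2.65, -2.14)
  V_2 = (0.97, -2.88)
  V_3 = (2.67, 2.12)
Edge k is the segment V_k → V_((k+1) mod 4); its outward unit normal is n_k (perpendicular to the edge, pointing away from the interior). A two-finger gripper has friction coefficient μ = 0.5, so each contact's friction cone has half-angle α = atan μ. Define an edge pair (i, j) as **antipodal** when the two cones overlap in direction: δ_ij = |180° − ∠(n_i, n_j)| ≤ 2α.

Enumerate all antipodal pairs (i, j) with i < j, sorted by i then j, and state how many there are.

count = 2; pairs: (0,2), (1,3)

α = atan 0.5 = 26.57°;  2α = 53.13°
n_0 = (-0.9998, +0.0202)
n_1 = (-0.2003, -0.9797)
n_2 = (+0.9468, -0.3219)
n_3 = (-0.0572, +0.9984)
  (0,1): δ = 100.40°  ·
  (0,2): δ = 17.62°  ✓
  (0,3): δ = 94.43°  ·
  (1,2): δ = 97.22°  ·
  (1,3): δ = 14.83°  ✓
  (2,3): δ = 67.95°  ·
antipodal pairs: 2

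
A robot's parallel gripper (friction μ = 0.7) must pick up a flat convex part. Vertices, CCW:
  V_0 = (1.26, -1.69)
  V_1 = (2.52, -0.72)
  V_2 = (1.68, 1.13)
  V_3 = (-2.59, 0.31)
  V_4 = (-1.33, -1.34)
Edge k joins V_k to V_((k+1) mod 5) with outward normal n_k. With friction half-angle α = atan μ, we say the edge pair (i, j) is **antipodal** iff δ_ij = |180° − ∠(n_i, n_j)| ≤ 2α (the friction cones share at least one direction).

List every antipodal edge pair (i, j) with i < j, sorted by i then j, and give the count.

count = 5; pairs: (0,2), (1,3), (1,4), (2,3), (2,4)

α = atan 0.7 = 34.99°;  2α = 69.98°
n_0 = (+0.6100, -0.7924)
n_1 = (+0.9105, +0.4134)
n_2 = (-0.1886, +0.9821)
n_3 = (-0.7948, -0.6069)
n_4 = (-0.1339, -0.9910)
  (0,1): δ = 103.17°  ·
  (0,2): δ = 26.72°  ✓
  (0,3): δ = 89.78°  ·
  (0,4): δ = 134.71°  ·
  (1,2): δ = 103.55°  ·
  (1,3): δ = 12.95°  ✓
  (1,4): δ = 57.88°  ✓
  (2,3): δ = 63.50°  ✓
  (2,4): δ = 18.57°  ✓
  (3,4): δ = 135.06°  ·
antipodal pairs: 5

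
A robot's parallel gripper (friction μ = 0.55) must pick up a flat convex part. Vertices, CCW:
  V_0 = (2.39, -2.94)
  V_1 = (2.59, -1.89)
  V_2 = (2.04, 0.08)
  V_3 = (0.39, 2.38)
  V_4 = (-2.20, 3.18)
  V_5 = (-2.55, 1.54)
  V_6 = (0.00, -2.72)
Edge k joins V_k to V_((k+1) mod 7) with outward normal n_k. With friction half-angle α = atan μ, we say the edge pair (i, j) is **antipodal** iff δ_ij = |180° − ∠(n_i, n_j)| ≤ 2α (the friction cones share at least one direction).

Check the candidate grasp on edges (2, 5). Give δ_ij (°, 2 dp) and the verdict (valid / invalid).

δ = 4.75°, valid

α = atan 0.55 = 28.81°;  2α = 57.62°
edge 2: e_2 = (-1.65, +2.30);  n_2 = (+0.8125, +0.5829)
edge 5: e_5 = (+2.55, -4.26);  n_5 = (-0.8580, -0.5136)
∠(n_2, n_5) = 175.25°
δ = |180° − 175.25°| = 4.75°
4.75° ≤ 2α = 57.62°  →  valid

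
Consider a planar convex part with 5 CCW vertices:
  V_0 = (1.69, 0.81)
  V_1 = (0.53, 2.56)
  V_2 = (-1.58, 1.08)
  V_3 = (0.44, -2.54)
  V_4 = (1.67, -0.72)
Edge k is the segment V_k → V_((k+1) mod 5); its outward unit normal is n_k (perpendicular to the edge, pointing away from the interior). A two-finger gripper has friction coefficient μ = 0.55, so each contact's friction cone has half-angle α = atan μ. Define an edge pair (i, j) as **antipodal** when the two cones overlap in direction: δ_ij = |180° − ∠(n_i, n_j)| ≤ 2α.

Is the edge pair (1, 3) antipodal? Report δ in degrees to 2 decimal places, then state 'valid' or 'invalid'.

α = atan 0.55 = 28.81°;  2α = 57.62°
edge 1: e_1 = (-2.11, -1.48);  n_1 = (-0.5742, +0.8187)
edge 3: e_3 = (+1.23, +1.82);  n_3 = (+0.8285, -0.5599)
∠(n_1, n_3) = 159.10°
δ = |180° − 159.10°| = 20.90°
20.90° ≤ 2α = 57.62°  →  valid

δ = 20.90°, valid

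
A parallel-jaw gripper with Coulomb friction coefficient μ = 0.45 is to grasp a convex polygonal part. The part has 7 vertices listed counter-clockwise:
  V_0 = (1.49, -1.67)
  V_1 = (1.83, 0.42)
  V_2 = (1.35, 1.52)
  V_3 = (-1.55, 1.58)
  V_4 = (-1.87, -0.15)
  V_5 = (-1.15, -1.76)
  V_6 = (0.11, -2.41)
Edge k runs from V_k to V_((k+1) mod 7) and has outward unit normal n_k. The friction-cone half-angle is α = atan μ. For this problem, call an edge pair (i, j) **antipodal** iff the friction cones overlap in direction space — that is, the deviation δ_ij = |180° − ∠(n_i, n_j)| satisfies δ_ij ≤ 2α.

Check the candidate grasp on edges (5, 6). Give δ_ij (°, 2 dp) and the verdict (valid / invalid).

α = atan 0.45 = 24.23°;  2α = 48.46°
edge 5: e_5 = (+1.26, -0.65);  n_5 = (-0.4585, -0.8887)
edge 6: e_6 = (+1.38, +0.74);  n_6 = (+0.4726, -0.8813)
∠(n_5, n_6) = 55.49°
δ = |180° − 55.49°| = 124.51°
124.51° > 2α = 48.46°  →  invalid

δ = 124.51°, invalid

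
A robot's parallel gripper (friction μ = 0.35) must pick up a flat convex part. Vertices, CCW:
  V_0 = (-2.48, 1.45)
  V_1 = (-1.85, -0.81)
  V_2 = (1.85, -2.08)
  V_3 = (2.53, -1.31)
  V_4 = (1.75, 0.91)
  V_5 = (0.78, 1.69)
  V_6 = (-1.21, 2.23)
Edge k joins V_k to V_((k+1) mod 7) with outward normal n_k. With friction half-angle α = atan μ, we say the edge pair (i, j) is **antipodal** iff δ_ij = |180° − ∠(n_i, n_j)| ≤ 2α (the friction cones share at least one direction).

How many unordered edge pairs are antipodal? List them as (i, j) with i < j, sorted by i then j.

count = 5; pairs: (0,3), (0,4), (1,4), (1,5), (2,6)

α = atan 0.35 = 19.29°;  2α = 38.58°
n_0 = (-0.9633, -0.2685)
n_1 = (-0.3247, -0.9458)
n_2 = (+0.7496, -0.6619)
n_3 = (+0.9435, +0.3315)
n_4 = (+0.6267, +0.7793)
n_5 = (+0.2619, +0.9651)
n_6 = (-0.5233, +0.8521)
  (0,1): δ = 124.52°  ·
  (0,2): δ = 57.02°  ·
  (0,3): δ = 3.78°  ✓
  (0,4): δ = 35.62°  ✓
  (0,5): δ = 59.24°  ·
  (0,6): δ = 105.98°  ·
  (1,2): δ = 112.50°  ·
  (1,3): δ = 51.70°  ·
  (1,4): δ = 19.86°  ✓
  (1,5): δ = 3.76°  ✓
  (1,6): δ = 50.50°  ·
  (2,3): δ = 119.19°  ·
  (2,4): δ = 87.36°  ·
  (2,5): δ = 63.73°  ·
  (2,6): δ = 16.99°  ✓
  (3,4): δ = 148.16°  ·
  (3,5): δ = 124.54°  ·
  (3,6): δ = 77.80°  ·
  (4,5): δ = 156.38°  ·
  (4,6): δ = 109.64°  ·
  (5,6): δ = 133.26°  ·
antipodal pairs: 5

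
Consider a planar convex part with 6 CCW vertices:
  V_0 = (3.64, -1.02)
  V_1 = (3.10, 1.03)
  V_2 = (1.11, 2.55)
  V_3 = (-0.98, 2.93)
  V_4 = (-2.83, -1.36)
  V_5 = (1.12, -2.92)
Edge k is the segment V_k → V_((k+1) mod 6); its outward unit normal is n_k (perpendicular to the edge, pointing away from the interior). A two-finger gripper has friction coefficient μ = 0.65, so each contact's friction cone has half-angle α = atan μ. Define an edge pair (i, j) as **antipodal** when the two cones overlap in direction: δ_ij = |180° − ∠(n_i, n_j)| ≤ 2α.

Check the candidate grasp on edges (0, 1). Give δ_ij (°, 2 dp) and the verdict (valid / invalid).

α = atan 0.65 = 33.02°;  2α = 66.05°
edge 0: e_0 = (-0.54, +2.05);  n_0 = (+0.9670, +0.2547)
edge 1: e_1 = (-1.99, +1.52);  n_1 = (+0.6070, +0.7947)
∠(n_0, n_1) = 37.87°
δ = |180° − 37.87°| = 142.13°
142.13° > 2α = 66.05°  →  invalid

δ = 142.13°, invalid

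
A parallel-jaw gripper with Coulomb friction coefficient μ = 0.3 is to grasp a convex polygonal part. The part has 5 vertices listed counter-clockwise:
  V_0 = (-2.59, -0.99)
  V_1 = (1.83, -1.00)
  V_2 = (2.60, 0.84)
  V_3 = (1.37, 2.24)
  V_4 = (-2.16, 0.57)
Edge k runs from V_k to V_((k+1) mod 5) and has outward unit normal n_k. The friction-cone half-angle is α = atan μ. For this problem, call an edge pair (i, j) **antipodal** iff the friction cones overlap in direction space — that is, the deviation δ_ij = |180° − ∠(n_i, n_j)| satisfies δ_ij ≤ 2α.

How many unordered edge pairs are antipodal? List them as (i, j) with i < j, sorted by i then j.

count = 2; pairs: (0,3), (1,4)

α = atan 0.3 = 16.70°;  2α = 33.40°
n_0 = (-0.0023, -1.0000)
n_1 = (+0.9225, -0.3860)
n_2 = (+0.7512, +0.6600)
n_3 = (-0.4276, +0.9039)
n_4 = (-0.9640, +0.2657)
  (0,1): δ = 112.58°  ·
  (0,2): δ = 48.57°  ·
  (0,3): δ = 25.45°  ✓
  (0,4): δ = 74.72°  ·
  (1,2): δ = 115.99°  ·
  (1,3): δ = 41.97°  ·
  (1,4): δ = 7.30°  ✓
  (2,3): δ = 105.98°  ·
  (2,4): δ = 56.71°  ·
  (3,4): δ = 130.73°  ·
antipodal pairs: 2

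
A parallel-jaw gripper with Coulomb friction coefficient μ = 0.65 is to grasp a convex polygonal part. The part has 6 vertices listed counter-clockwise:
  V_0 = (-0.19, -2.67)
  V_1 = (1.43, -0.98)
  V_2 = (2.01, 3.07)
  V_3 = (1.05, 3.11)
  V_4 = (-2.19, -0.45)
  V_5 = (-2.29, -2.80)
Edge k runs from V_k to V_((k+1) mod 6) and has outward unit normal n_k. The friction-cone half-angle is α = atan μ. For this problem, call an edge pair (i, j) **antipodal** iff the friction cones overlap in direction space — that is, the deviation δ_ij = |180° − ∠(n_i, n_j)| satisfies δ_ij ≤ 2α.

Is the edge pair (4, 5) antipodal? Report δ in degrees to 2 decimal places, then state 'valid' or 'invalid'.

α = atan 0.65 = 33.02°;  2α = 66.05°
edge 4: e_4 = (-0.10, -2.35);  n_4 = (-0.9991, +0.0425)
edge 5: e_5 = (+2.10, +0.13);  n_5 = (+0.0618, -0.9981)
∠(n_4, n_5) = 95.98°
δ = |180° − 95.98°| = 84.02°
84.02° > 2α = 66.05°  →  invalid

δ = 84.02°, invalid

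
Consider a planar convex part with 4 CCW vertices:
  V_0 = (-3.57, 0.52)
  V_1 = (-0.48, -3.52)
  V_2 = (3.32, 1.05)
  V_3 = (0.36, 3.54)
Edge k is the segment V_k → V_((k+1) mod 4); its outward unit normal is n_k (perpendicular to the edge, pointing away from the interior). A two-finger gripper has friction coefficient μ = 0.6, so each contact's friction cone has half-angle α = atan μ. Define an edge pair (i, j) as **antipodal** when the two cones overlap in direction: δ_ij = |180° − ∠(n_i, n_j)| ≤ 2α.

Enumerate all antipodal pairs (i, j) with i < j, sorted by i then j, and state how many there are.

count = 2; pairs: (0,2), (1,3)

α = atan 0.6 = 30.96°;  2α = 61.93°
n_0 = (-0.7943, -0.6075)
n_1 = (+0.7689, -0.6394)
n_2 = (+0.6437, +0.7652)
n_3 = (-0.6093, +0.7929)
  (0,1): δ = 77.15°  ·
  (0,2): δ = 12.52°  ✓
  (0,3): δ = 90.13°  ·
  (1,2): δ = 90.33°  ·
  (1,3): δ = 12.72°  ✓
  (2,3): δ = 102.39°  ·
antipodal pairs: 2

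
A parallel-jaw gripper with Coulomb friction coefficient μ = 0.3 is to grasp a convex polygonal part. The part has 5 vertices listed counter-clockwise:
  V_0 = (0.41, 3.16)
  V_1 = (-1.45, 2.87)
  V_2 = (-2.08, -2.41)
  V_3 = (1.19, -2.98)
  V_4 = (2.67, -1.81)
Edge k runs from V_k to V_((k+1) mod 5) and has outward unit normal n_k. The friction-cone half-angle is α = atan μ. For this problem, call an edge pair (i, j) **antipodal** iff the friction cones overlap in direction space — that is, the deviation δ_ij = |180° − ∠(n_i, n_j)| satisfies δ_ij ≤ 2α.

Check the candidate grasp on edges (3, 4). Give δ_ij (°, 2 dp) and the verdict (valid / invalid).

α = atan 0.3 = 16.70°;  2α = 33.40°
edge 3: e_3 = (+1.48, +1.17);  n_3 = (+0.6202, -0.7845)
edge 4: e_4 = (-2.26, +4.97);  n_4 = (+0.9103, +0.4139)
∠(n_3, n_4) = 76.12°
δ = |180° − 76.12°| = 103.88°
103.88° > 2α = 33.40°  →  invalid

δ = 103.88°, invalid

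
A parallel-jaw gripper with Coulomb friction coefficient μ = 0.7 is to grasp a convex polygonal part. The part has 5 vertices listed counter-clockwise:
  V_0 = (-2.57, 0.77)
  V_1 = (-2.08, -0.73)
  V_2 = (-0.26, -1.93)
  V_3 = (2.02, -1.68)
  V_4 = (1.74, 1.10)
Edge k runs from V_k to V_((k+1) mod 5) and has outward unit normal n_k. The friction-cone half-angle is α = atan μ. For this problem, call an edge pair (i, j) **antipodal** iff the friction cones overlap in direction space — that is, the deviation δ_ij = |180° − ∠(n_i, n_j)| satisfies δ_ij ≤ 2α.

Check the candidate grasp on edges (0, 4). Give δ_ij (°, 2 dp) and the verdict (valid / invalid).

δ = 76.29°, invalid

α = atan 0.7 = 34.99°;  2α = 69.98°
edge 0: e_0 = (+0.49, -1.50);  n_0 = (-0.9506, -0.3105)
edge 4: e_4 = (-4.31, -0.33);  n_4 = (-0.0763, +0.9971)
∠(n_0, n_4) = 103.71°
δ = |180° − 103.71°| = 76.29°
76.29° > 2α = 69.98°  →  invalid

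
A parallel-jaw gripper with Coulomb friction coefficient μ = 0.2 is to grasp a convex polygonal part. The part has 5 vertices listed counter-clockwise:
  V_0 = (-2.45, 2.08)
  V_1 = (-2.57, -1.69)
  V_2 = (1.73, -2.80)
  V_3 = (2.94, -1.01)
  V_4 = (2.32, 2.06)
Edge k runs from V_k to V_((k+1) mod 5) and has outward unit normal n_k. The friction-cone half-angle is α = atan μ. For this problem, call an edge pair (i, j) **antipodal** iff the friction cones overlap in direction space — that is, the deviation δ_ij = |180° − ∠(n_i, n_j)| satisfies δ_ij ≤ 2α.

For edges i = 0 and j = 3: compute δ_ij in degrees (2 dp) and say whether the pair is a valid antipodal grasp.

α = atan 0.2 = 11.31°;  2α = 22.62°
edge 0: e_0 = (-0.12, -3.77);  n_0 = (-0.9995, +0.0318)
edge 3: e_3 = (-0.62, +3.07);  n_3 = (+0.9802, +0.1980)
∠(n_0, n_3) = 166.76°
δ = |180° − 166.76°| = 13.24°
13.24° ≤ 2α = 22.62°  →  valid

δ = 13.24°, valid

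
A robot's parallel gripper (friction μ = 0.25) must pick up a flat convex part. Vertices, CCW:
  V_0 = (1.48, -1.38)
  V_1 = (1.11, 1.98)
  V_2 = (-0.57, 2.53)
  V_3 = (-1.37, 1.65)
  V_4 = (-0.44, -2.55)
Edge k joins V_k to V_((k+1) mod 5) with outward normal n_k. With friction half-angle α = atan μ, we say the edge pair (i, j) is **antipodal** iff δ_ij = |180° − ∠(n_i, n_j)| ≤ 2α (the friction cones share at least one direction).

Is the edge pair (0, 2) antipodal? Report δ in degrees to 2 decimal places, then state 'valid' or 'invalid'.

δ = 48.56°, invalid

α = atan 0.25 = 14.04°;  2α = 28.07°
edge 0: e_0 = (-0.37, +3.36);  n_0 = (+0.9940, +0.1095)
edge 2: e_2 = (-0.80, -0.88);  n_2 = (-0.7399, +0.6727)
∠(n_0, n_2) = 131.44°
δ = |180° − 131.44°| = 48.56°
48.56° > 2α = 28.07°  →  invalid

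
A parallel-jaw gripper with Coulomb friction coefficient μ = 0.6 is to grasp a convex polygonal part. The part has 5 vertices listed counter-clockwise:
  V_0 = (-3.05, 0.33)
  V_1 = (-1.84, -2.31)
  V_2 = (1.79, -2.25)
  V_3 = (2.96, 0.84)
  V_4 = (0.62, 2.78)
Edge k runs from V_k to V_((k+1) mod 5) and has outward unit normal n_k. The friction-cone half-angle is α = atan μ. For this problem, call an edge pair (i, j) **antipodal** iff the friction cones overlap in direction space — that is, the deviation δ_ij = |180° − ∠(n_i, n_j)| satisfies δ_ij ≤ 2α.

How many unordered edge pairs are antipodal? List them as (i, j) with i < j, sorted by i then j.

count = 5; pairs: (0,2), (0,3), (1,3), (1,4), (2,4)

α = atan 0.6 = 30.96°;  2α = 61.93°
n_0 = (-0.9091, -0.4167)
n_1 = (+0.0165, -0.9999)
n_2 = (+0.9352, -0.3541)
n_3 = (+0.6382, +0.7698)
n_4 = (-0.5552, +0.8317)
  (0,1): δ = 113.68°  ·
  (0,2): δ = 45.36°  ✓
  (0,3): δ = 25.72°  ✓
  (0,4): δ = 99.10°  ·
  (1,2): δ = 111.69°  ·
  (1,3): δ = 40.61°  ✓
  (1,4): δ = 32.78°  ✓
  (2,3): δ = 108.92°  ·
  (2,4): δ = 35.54°  ✓
  (3,4): δ = 106.61°  ·
antipodal pairs: 5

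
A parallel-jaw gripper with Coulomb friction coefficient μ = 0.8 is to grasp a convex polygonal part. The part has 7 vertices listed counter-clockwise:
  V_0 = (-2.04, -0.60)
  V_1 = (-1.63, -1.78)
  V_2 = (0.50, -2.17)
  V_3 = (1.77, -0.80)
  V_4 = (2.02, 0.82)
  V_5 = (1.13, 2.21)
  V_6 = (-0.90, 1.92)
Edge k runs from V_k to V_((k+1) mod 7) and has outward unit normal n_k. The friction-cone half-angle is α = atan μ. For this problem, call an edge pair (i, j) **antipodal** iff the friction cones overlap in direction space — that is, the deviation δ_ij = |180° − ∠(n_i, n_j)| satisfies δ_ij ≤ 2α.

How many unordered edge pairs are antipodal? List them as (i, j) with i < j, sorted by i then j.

count = 11; pairs: (0,2), (0,3), (0,4), (1,4), (1,5), (1,6), (2,5), (2,6), (3,5), (3,6), (4,6)

α = atan 0.8 = 38.66°;  2α = 77.32°
n_0 = (-0.9446, -0.3282)
n_1 = (-0.1801, -0.9836)
n_2 = (+0.7334, -0.6798)
n_3 = (+0.9883, -0.1525)
n_4 = (+0.8422, +0.5392)
n_5 = (-0.1414, +0.9899)
n_6 = (-0.9111, +0.4122)
  (0,1): δ = 119.54°  ·
  (0,2): δ = 61.99°  ✓
  (0,3): δ = 27.93°  ✓
  (0,4): δ = 13.47°  ✓
  (0,5): δ = 78.97°  ·
  (0,6): δ = 136.50°  ·
  (1,2): δ = 122.45°  ·
  (1,3): δ = 88.40°  ·
  (1,4): δ = 46.99°  ✓
  (1,5): δ = 18.51°  ✓
  (1,6): δ = 76.03°  ✓
  (2,3): δ = 145.94°  ·
  (2,4): δ = 104.54°  ·
  (2,5): δ = 39.04°  ✓
  (2,6): δ = 18.49°  ✓
  (3,4): δ = 138.60°  ·
  (3,5): δ = 73.10°  ✓
  (3,6): δ = 15.57°  ✓
  (4,5): δ = 114.50°  ·
  (4,6): δ = 56.97°  ✓
  (5,6): δ = 122.47°  ·
antipodal pairs: 11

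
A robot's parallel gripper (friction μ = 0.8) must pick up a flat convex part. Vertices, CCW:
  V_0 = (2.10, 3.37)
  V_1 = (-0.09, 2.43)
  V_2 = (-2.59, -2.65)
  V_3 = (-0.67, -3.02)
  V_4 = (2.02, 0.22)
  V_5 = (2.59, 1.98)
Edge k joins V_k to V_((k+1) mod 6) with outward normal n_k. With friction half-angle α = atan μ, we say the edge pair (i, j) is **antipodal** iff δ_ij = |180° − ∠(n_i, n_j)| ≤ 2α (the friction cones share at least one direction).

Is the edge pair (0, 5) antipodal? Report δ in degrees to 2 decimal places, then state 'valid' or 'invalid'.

α = atan 0.8 = 38.66°;  2α = 77.32°
edge 0: e_0 = (-2.19, -0.94);  n_0 = (-0.3944, +0.9189)
edge 5: e_5 = (-0.49, +1.39);  n_5 = (+0.9431, +0.3325)
∠(n_0, n_5) = 93.81°
δ = |180° − 93.81°| = 86.19°
86.19° > 2α = 77.32°  →  invalid

δ = 86.19°, invalid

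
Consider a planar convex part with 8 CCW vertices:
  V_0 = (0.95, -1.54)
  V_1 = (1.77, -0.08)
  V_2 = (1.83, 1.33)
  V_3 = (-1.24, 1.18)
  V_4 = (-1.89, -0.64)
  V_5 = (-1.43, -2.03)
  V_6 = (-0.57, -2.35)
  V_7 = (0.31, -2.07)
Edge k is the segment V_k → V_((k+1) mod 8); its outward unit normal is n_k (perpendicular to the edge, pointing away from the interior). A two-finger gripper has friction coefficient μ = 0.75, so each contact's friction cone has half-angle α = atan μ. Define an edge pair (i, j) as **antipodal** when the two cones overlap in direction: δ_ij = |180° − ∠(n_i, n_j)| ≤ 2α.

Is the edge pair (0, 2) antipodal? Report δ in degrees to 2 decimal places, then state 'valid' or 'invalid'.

δ = 57.88°, valid

α = atan 0.75 = 36.87°;  2α = 73.74°
edge 0: e_0 = (+0.82, +1.46);  n_0 = (+0.8719, -0.4897)
edge 2: e_2 = (-3.07, -0.15);  n_2 = (-0.0488, +0.9988)
∠(n_0, n_2) = 122.12°
δ = |180° − 122.12°| = 57.88°
57.88° ≤ 2α = 73.74°  →  valid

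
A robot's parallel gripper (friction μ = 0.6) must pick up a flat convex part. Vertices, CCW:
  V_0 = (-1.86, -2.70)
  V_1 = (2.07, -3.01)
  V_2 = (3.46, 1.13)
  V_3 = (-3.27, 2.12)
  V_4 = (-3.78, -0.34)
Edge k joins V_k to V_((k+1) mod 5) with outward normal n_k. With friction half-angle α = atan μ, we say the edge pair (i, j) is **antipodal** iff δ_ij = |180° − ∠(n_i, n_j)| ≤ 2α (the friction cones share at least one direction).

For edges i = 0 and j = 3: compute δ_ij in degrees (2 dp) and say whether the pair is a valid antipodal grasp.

δ = 82.80°, invalid

α = atan 0.6 = 30.96°;  2α = 61.93°
edge 0: e_0 = (+3.93, -0.31);  n_0 = (-0.0786, -0.9969)
edge 3: e_3 = (-0.51, -2.46);  n_3 = (-0.9792, +0.2030)
∠(n_0, n_3) = 97.20°
δ = |180° − 97.20°| = 82.80°
82.80° > 2α = 61.93°  →  invalid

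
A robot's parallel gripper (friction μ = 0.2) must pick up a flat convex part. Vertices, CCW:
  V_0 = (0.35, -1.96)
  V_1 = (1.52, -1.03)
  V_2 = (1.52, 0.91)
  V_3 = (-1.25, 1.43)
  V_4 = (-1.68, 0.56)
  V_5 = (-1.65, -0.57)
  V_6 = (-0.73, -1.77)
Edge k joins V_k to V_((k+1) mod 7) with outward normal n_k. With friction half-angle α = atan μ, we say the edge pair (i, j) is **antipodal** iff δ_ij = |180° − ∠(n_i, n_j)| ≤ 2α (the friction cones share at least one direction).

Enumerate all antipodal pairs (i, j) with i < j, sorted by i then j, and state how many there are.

α = atan 0.2 = 11.31°;  2α = 22.62°
n_0 = (+0.6222, -0.7828)
n_1 = (+1.0000, -0.0000)
n_2 = (+0.1845, +0.9828)
n_3 = (-0.8965, +0.4431)
n_4 = (-0.9996, -0.0265)
n_5 = (-0.7936, -0.6084)
n_6 = (-0.1733, -0.9849)
  (0,1): δ = 128.48°  ·
  (0,2): δ = 49.11°  ·
  (0,3): δ = 25.22°  ·
  (0,4): δ = 53.04°  ·
  (0,5): δ = 89.00°  ·
  (0,6): δ = 131.54°  ·
  (1,2): δ = 100.63°  ·
  (1,3): δ = 26.30°  ·
  (1,4): δ = 1.52°  ✓
  (1,5): δ = 37.48°  ·
  (1,6): δ = 80.02°  ·
  (2,3): δ = 105.67°  ·
  (2,4): δ = 77.85°  ·
  (2,5): δ = 41.89°  ·
  (2,6): δ = 0.65°  ✓
  (3,4): δ = 152.18°  ·
  (3,5): δ = 116.22°  ·
  (3,6): δ = 73.68°  ·
  (4,5): δ = 144.04°  ·
  (4,6): δ = 101.50°  ·
  (5,6): δ = 137.45°  ·
antipodal pairs: 2

count = 2; pairs: (1,4), (2,6)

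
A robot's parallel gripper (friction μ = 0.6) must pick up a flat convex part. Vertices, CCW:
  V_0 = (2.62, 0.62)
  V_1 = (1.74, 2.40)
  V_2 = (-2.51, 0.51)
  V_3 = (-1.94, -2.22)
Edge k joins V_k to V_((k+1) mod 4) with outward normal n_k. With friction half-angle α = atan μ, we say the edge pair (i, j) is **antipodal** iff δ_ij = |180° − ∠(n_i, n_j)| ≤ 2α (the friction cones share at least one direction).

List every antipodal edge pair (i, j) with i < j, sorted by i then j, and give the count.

α = atan 0.6 = 30.96°;  2α = 61.93°
n_0 = (+0.8964, +0.4432)
n_1 = (-0.4063, +0.9137)
n_2 = (-0.9789, -0.2044)
n_3 = (+0.5287, -0.8488)
  (0,1): δ = 92.33°  ·
  (0,2): δ = 14.51°  ✓
  (0,3): δ = 95.61°  ·
  (1,2): δ = 102.18°  ·
  (1,3): δ = 7.94°  ✓
  (2,3): δ = 69.88°  ·
antipodal pairs: 2

count = 2; pairs: (0,2), (1,3)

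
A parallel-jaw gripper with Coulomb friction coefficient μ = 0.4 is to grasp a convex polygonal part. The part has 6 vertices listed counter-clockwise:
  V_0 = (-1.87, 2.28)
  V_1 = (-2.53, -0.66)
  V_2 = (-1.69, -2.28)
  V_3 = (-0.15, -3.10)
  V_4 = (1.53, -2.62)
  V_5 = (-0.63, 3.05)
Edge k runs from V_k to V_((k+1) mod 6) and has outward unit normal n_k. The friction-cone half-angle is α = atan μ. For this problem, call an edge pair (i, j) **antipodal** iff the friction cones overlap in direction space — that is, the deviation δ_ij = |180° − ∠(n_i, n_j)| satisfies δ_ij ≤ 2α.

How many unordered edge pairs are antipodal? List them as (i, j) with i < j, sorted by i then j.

α = atan 0.4 = 21.80°;  2α = 43.60°
n_0 = (-0.9757, +0.2190)
n_1 = (-0.8878, -0.4603)
n_2 = (-0.4700, -0.8827)
n_3 = (+0.2747, -0.9615)
n_4 = (+0.9345, +0.3560)
n_5 = (-0.5275, +0.8495)
  (0,1): δ = 139.94°  ·
  (0,2): δ = 105.38°  ·
  (0,3): δ = 61.40°  ·
  (0,4): δ = 33.51°  ✓
  (0,5): δ = 134.49°  ·
  (1,2): δ = 145.44°  ·
  (1,3): δ = 101.46°  ·
  (1,4): δ = 6.55°  ✓
  (1,5): δ = 94.43°  ·
  (2,3): δ = 136.02°  ·
  (2,4): δ = 41.11°  ✓
  (2,5): δ = 59.87°  ·
  (3,4): δ = 85.09°  ·
  (3,5): δ = 15.89°  ✓
  (4,5): δ = 79.02°  ·
antipodal pairs: 4

count = 4; pairs: (0,4), (1,4), (2,4), (3,5)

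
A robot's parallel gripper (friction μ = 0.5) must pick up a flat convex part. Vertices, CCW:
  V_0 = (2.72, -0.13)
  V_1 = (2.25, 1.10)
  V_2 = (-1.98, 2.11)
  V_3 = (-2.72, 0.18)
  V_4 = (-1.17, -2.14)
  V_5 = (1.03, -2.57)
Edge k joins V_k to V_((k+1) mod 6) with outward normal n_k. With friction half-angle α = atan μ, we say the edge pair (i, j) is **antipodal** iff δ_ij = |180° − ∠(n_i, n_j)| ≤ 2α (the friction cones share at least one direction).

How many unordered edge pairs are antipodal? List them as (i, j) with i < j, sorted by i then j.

α = atan 0.5 = 26.57°;  2α = 53.13°
n_0 = (+0.9341, +0.3569)
n_1 = (+0.2322, +0.9727)
n_2 = (-0.9337, +0.3580)
n_3 = (-0.8315, -0.5555)
n_4 = (-0.1918, -0.9814)
n_5 = (+0.8221, -0.5694)
  (0,1): δ = 124.34°  ·
  (0,2): δ = 41.89°  ✓
  (0,3): δ = 12.83°  ✓
  (0,4): δ = 58.03°  ·
  (0,5): δ = 124.38°  ·
  (1,2): δ = 97.55°  ·
  (1,3): δ = 42.82°  ✓
  (1,4): δ = 2.37°  ✓
  (1,5): δ = 68.72°  ·
  (2,3): δ = 125.28°  ·
  (2,4): δ = 80.08°  ·
  (2,5): δ = 13.73°  ✓
  (3,4): δ = 134.81°  ·
  (3,5): δ = 68.45°  ·
  (4,5): δ = 113.65°  ·
antipodal pairs: 5

count = 5; pairs: (0,2), (0,3), (1,3), (1,4), (2,5)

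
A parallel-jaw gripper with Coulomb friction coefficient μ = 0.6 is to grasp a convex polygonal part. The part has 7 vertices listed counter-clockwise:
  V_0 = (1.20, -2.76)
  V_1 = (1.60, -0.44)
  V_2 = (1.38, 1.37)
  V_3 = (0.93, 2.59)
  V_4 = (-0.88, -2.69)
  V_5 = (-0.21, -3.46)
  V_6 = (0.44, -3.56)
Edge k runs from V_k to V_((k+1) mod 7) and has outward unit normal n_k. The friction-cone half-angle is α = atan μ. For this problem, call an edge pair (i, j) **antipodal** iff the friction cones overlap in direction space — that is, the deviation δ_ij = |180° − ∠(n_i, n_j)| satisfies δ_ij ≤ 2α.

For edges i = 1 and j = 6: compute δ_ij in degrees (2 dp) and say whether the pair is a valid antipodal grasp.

δ = 129.54°, invalid

α = atan 0.6 = 30.96°;  2α = 61.93°
edge 1: e_1 = (-0.22, +1.81);  n_1 = (+0.9927, +0.1207)
edge 6: e_6 = (+0.76, +0.80);  n_6 = (+0.7250, -0.6887)
∠(n_1, n_6) = 50.46°
δ = |180° − 50.46°| = 129.54°
129.54° > 2α = 61.93°  →  invalid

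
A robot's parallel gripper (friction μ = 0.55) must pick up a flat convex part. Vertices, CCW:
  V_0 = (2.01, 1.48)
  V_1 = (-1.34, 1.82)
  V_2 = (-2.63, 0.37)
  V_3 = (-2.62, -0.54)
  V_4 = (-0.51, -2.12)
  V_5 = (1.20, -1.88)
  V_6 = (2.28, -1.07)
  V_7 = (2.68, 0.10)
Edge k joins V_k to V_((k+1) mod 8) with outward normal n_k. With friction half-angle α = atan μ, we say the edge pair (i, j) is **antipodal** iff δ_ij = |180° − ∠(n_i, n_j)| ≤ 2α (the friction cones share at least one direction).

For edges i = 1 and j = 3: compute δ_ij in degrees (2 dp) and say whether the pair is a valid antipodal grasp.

δ = 85.17°, invalid

α = atan 0.55 = 28.81°;  2α = 57.62°
edge 1: e_1 = (-1.29, -1.45);  n_1 = (-0.7471, +0.6647)
edge 3: e_3 = (+2.11, -1.58);  n_3 = (-0.5994, -0.8005)
∠(n_1, n_3) = 94.83°
δ = |180° − 94.83°| = 85.17°
85.17° > 2α = 57.62°  →  invalid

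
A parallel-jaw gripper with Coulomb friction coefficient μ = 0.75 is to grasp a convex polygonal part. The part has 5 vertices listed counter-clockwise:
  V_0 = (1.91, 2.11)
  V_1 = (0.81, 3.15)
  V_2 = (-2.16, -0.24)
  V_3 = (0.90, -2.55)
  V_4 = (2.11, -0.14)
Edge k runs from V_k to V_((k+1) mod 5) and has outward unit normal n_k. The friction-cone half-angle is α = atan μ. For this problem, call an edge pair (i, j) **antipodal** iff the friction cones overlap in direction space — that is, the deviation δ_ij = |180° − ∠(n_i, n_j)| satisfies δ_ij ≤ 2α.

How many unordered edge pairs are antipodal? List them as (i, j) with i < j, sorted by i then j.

α = atan 0.75 = 36.87°;  2α = 73.74°
n_0 = (+0.6870, +0.7266)
n_1 = (-0.7522, +0.6590)
n_2 = (-0.6025, -0.7981)
n_3 = (+0.8937, -0.4487)
n_4 = (+0.9961, +0.0885)
  (0,1): δ = 87.83°  ·
  (0,2): δ = 6.34°  ✓
  (0,3): δ = 106.73°  ·
  (0,4): δ = 138.47°  ·
  (1,2): δ = 85.83°  ·
  (1,3): δ = 14.56°  ✓
  (1,4): δ = 46.30°  ✓
  (2,3): δ = 79.61°  ·
  (2,4): δ = 47.87°  ✓
  (3,4): δ = 148.26°  ·
antipodal pairs: 4

count = 4; pairs: (0,2), (1,3), (1,4), (2,4)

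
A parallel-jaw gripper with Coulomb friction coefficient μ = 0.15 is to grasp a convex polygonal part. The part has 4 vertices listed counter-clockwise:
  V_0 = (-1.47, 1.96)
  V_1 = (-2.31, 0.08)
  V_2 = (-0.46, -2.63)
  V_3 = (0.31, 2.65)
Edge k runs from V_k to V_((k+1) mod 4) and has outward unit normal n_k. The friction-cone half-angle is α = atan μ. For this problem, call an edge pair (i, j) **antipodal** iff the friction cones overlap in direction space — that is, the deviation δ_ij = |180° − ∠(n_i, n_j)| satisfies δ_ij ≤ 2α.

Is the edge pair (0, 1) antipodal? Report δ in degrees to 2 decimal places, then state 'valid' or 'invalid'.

α = atan 0.15 = 8.53°;  2α = 17.06°
edge 0: e_0 = (-0.84, -1.88);  n_0 = (-0.9130, +0.4079)
edge 1: e_1 = (+1.85, -2.71);  n_1 = (-0.8259, -0.5638)
∠(n_0, n_1) = 58.40°
δ = |180° − 58.40°| = 121.60°
121.60° > 2α = 17.06°  →  invalid

δ = 121.60°, invalid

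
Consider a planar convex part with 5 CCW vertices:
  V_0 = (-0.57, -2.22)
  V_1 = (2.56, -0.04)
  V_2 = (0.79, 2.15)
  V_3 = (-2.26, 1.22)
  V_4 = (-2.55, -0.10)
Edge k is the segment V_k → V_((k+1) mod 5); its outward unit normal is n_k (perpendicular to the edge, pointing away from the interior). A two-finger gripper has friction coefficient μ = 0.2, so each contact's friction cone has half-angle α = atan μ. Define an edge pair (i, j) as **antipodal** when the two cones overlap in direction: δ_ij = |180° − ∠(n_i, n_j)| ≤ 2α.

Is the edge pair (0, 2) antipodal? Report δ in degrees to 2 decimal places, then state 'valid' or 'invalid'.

δ = 17.90°, valid

α = atan 0.2 = 11.31°;  2α = 22.62°
edge 0: e_0 = (+3.13, +2.18);  n_0 = (+0.5715, -0.8206)
edge 2: e_2 = (-3.05, -0.93);  n_2 = (-0.2917, +0.9565)
∠(n_0, n_2) = 162.10°
δ = |180° − 162.10°| = 17.90°
17.90° ≤ 2α = 22.62°  →  valid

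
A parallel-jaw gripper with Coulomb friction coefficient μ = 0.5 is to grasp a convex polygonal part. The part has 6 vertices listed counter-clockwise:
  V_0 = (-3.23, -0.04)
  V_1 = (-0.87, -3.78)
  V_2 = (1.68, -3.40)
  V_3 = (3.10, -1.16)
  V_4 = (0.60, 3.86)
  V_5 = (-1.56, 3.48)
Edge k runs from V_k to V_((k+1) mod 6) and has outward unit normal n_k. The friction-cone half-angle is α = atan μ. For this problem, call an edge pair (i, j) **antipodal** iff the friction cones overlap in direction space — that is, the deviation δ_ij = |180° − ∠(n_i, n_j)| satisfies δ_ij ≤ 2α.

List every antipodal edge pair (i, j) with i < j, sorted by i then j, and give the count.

count = 5; pairs: (0,3), (1,4), (2,4), (2,5), (3,5)

α = atan 0.5 = 26.57°;  2α = 53.13°
n_0 = (-0.8457, -0.5337)
n_1 = (+0.1474, -0.9891)
n_2 = (+0.8446, -0.5354)
n_3 = (+0.8951, +0.4458)
n_4 = (-0.1733, +0.9849)
n_5 = (-0.9035, +0.4286)
  (0,1): δ = 113.78°  ·
  (0,2): δ = 64.62°  ·
  (0,3): δ = 5.78°  ✓
  (0,4): δ = 67.73°  ·
  (0,5): δ = 122.37°  ·
  (1,2): δ = 130.85°  ·
  (1,3): δ = 72.00°  ·
  (1,4): δ = 1.50°  ✓
  (1,5): δ = 56.14°  ·
  (2,3): δ = 121.15°  ·
  (2,4): δ = 47.65°  ✓
  (2,5): δ = 6.99°  ✓
  (3,4): δ = 106.50°  ·
  (3,5): δ = 51.85°  ✓
  (4,5): δ = 125.36°  ·
antipodal pairs: 5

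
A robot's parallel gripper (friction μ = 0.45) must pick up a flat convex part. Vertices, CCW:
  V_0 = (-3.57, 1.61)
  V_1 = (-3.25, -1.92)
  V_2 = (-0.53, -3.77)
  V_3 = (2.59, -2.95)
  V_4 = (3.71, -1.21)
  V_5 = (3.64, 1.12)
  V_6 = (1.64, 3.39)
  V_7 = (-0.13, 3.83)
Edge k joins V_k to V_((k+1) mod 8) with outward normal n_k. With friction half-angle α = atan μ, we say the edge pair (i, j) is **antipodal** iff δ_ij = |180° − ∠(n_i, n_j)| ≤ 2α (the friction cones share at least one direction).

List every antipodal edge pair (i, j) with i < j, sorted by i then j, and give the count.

α = atan 0.45 = 24.23°;  2α = 48.46°
n_0 = (-0.9959, -0.0903)
n_1 = (-0.5624, -0.8269)
n_2 = (+0.2542, -0.9672)
n_3 = (+0.8409, -0.5412)
n_4 = (+0.9995, +0.0300)
n_5 = (+0.7503, +0.6611)
n_6 = (+0.2412, +0.9705)
n_7 = (-0.5422, +0.8402)
  (0,1): δ = 129.40°  ·
  (0,2): δ = 80.45°  ·
  (0,3): δ = 37.95°  ✓
  (0,4): δ = 3.46°  ✓
  (0,5): δ = 36.20°  ✓
  (0,6): δ = 70.86°  ·
  (0,7): δ = 117.66°  ·
  (1,2): δ = 131.05°  ·
  (1,3): δ = 88.55°  ·
  (1,4): δ = 54.06°  ·
  (1,5): δ = 14.40°  ✓
  (1,6): δ = 20.26°  ✓
  (1,7): δ = 67.06°  ·
  (2,3): δ = 137.49°  ·
  (2,4): δ = 103.00°  ·
  (2,5): δ = 63.34°  ·
  (2,6): δ = 28.69°  ✓
  (2,7): δ = 18.11°  ✓
  (3,4): δ = 145.51°  ·
  (3,5): δ = 105.85°  ·
  (3,6): δ = 71.19°  ·
  (3,7): δ = 24.40°  ✓
  (4,5): δ = 140.34°  ·
  (4,6): δ = 105.68°  ·
  (4,7): δ = 58.88°  ·
  (5,6): δ = 145.34°  ·
  (5,7): δ = 98.55°  ·
  (6,7): δ = 133.20°  ·
antipodal pairs: 8

count = 8; pairs: (0,3), (0,4), (0,5), (1,5), (1,6), (2,6), (2,7), (3,7)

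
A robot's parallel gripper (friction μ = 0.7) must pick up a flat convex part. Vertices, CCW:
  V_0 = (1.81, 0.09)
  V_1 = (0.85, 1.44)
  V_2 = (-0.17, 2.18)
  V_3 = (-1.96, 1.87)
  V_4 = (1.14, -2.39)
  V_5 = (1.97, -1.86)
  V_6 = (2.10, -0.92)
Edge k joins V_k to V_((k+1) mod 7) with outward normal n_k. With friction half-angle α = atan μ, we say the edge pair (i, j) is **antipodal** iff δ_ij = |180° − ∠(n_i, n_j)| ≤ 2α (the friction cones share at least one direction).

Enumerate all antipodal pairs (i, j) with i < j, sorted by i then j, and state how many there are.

α = atan 0.7 = 34.99°;  2α = 69.98°
n_0 = (+0.8150, +0.5795)
n_1 = (+0.5872, +0.8094)
n_2 = (-0.1706, +0.9853)
n_3 = (-0.8086, -0.5884)
n_4 = (+0.5382, -0.8428)
n_5 = (+0.9906, -0.1370)
n_6 = (+0.9612, +0.2760)
  (0,1): δ = 161.38°  ·
  (0,2): δ = 115.59°  ·
  (0,3): δ = 0.63°  ✓
  (0,4): δ = 87.14°  ·
  (0,5): δ = 136.71°  ·
  (0,6): δ = 160.60°  ·
  (1,2): δ = 134.21°  ·
  (1,3): δ = 18.00°  ✓
  (1,4): δ = 68.52°  ✓
  (1,5): δ = 118.09°  ·
  (1,6): δ = 141.98°  ·
  (2,3): δ = 63.78°  ✓
  (2,4): δ = 22.74°  ✓
  (2,5): δ = 72.30°  ·
  (2,6): δ = 96.20°  ·
  (3,4): δ = 93.48°  ·
  (3,5): δ = 43.92°  ✓
  (3,6): δ = 20.02°  ✓
  (4,5): δ = 130.43°  ·
  (4,6): δ = 106.54°  ·
  (5,6): δ = 156.11°  ·
antipodal pairs: 7

count = 7; pairs: (0,3), (1,3), (1,4), (2,3), (2,4), (3,5), (3,6)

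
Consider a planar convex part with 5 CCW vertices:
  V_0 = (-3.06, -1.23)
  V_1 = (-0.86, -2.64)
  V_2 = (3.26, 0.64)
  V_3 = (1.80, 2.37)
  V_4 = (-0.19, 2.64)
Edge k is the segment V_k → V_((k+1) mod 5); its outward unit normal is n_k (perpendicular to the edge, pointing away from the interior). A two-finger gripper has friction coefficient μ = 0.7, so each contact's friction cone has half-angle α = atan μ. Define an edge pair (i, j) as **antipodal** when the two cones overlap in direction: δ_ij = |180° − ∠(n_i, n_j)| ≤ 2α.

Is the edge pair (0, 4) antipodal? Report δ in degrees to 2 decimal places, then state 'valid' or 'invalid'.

δ = 86.10°, invalid

α = atan 0.7 = 34.99°;  2α = 69.98°
edge 0: e_0 = (+2.20, -1.41);  n_0 = (-0.5396, -0.8419)
edge 4: e_4 = (-2.87, -3.87);  n_4 = (-0.8032, +0.5957)
∠(n_0, n_4) = 93.90°
δ = |180° − 93.90°| = 86.10°
86.10° > 2α = 69.98°  →  invalid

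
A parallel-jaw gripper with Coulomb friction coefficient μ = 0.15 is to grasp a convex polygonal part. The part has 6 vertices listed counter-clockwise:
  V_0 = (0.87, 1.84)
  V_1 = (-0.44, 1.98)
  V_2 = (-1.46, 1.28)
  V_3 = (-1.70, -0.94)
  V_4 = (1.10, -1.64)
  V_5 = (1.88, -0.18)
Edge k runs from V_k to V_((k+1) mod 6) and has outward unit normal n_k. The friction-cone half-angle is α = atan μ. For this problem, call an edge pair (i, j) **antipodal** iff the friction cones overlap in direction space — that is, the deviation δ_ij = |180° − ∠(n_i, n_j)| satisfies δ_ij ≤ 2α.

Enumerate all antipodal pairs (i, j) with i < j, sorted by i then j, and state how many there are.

count = 1; pairs: (0,3)

α = atan 0.15 = 8.53°;  2α = 17.06°
n_0 = (+0.1063, +0.9943)
n_1 = (-0.5658, +0.8245)
n_2 = (-0.9942, +0.1075)
n_3 = (-0.2425, -0.9701)
n_4 = (+0.8820, -0.4712)
n_5 = (+0.8944, +0.4472)
  (0,1): δ = 139.44°  ·
  (0,2): δ = 90.07°  ·
  (0,3): δ = 7.94°  ✓
  (0,4): δ = 67.99°  ·
  (0,5): δ = 122.67°  ·
  (1,2): δ = 130.63°  ·
  (1,3): δ = 48.50°  ·
  (1,4): δ = 27.43°  ·
  (1,5): δ = 82.10°  ·
  (2,3): δ = 97.87°  ·
  (2,4): δ = 21.94°  ·
  (2,5): δ = 32.74°  ·
  (3,4): δ = 104.08°  ·
  (3,5): δ = 49.40°  ·
  (4,5): δ = 125.32°  ·
antipodal pairs: 1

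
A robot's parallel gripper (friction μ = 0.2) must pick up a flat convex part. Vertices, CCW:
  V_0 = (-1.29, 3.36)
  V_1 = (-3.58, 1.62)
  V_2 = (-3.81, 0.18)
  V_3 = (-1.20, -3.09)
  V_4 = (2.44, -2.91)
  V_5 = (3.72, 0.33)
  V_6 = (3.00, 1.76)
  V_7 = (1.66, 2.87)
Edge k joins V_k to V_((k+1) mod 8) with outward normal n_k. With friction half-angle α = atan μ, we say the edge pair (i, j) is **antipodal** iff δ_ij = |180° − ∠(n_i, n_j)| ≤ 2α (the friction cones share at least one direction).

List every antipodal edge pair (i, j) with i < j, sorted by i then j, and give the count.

α = atan 0.2 = 11.31°;  2α = 22.62°
n_0 = (-0.6050, +0.7962)
n_1 = (-0.9875, +0.1577)
n_2 = (-0.7816, -0.6238)
n_3 = (+0.0494, -0.9988)
n_4 = (+0.9301, -0.3674)
n_5 = (+0.8932, +0.4497)
n_6 = (+0.6379, +0.7701)
n_7 = (+0.1639, +0.9865)
  (0,1): δ = 136.30°  ·
  (0,2): δ = 88.63°  ·
  (0,3): δ = 34.40°  ·
  (0,4): δ = 31.21°  ·
  (0,5): δ = 79.50°  ·
  (0,6): δ = 103.13°  ·
  (0,7): δ = 133.34°  ·
  (1,2): δ = 132.33°  ·
  (1,3): δ = 78.09°  ·
  (1,4): δ = 12.48°  ✓
  (1,5): δ = 35.80°  ·
  (1,6): δ = 59.44°  ·
  (1,7): δ = 89.64°  ·
  (2,3): δ = 125.76°  ·
  (2,4): δ = 60.15°  ·
  (2,5): δ = 11.87°  ✓
  (2,6): δ = 11.77°  ✓
  (2,7): δ = 41.97°  ·
  (3,4): δ = 114.39°  ·
  (3,5): δ = 66.11°  ·
  (3,6): δ = 42.47°  ·
  (3,7): δ = 12.26°  ✓
  (4,5): δ = 131.72°  ·
  (4,6): δ = 108.08°  ·
  (4,7): δ = 77.87°  ·
  (5,6): δ = 156.36°  ·
  (5,7): δ = 126.16°  ·
  (6,7): δ = 149.79°  ·
antipodal pairs: 4

count = 4; pairs: (1,4), (2,5), (2,6), (3,7)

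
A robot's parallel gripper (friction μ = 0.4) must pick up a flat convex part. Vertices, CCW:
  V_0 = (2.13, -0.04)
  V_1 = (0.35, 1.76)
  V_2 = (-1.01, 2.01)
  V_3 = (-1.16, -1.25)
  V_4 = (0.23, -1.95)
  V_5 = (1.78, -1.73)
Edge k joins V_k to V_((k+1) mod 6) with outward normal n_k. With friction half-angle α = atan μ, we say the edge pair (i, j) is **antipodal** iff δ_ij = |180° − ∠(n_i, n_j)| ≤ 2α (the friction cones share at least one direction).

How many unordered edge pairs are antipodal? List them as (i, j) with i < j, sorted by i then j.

α = atan 0.4 = 21.80°;  2α = 43.60°
n_0 = (+0.7110, +0.7031)
n_1 = (+0.1808, +0.9835)
n_2 = (-0.9989, +0.0460)
n_3 = (-0.4498, -0.8931)
n_4 = (+0.1405, -0.9901)
n_5 = (+0.9792, -0.2028)
  (0,1): δ = 145.10°  ·
  (0,2): δ = 47.31°  ·
  (0,3): δ = 18.59°  ✓
  (0,4): δ = 53.40°  ·
  (0,5): δ = 123.62°  ·
  (1,2): δ = 82.22°  ·
  (1,3): δ = 16.31°  ✓
  (1,4): δ = 18.49°  ✓
  (1,5): δ = 88.72°  ·
  (2,3): δ = 114.10°  ·
  (2,4): δ = 79.29°  ·
  (2,5): δ = 9.07°  ✓
  (3,4): δ = 145.19°  ·
  (3,5): δ = 74.97°  ·
  (4,5): δ = 109.78°  ·
antipodal pairs: 4

count = 4; pairs: (0,3), (1,3), (1,4), (2,5)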